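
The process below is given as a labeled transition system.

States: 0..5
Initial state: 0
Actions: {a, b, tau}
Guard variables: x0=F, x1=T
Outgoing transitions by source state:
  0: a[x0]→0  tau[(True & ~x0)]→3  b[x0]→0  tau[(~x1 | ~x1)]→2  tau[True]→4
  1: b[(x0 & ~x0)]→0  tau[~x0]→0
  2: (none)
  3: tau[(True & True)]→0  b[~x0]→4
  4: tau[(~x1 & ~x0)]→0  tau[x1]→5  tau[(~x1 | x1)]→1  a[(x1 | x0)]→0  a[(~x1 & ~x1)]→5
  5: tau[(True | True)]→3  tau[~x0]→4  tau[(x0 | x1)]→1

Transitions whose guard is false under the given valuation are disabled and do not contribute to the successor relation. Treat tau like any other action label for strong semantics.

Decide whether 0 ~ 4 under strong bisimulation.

Answer: NOT BISIMILAR

Trace:
Refine partition for ~:
  P[0] = {{0,1,2,3,4,5}}
  P[1] = {{0,1,5},{2},{3},{4}}
  P[2] = {{0},{1},{2},{3},{4},{5}}
6 equivalence class(es) (converged in 3)
0∈{0}, 4∈{4}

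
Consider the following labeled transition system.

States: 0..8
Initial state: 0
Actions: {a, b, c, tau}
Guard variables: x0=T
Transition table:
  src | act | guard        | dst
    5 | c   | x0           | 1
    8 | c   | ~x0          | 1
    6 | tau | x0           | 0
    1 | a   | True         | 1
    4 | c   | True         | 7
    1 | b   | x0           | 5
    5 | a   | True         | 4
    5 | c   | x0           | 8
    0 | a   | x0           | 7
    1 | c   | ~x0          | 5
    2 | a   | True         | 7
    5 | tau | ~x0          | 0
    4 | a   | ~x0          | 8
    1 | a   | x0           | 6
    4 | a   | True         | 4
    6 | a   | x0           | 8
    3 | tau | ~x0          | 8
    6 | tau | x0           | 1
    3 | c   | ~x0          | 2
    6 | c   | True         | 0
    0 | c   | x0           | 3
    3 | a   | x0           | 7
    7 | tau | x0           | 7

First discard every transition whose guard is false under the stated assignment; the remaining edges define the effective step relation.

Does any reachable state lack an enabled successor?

Reach set: {0,3,7}
  0: a→7  c→3  [deg 2]
  3: a→7  [deg 1]
  7: tau→7  [deg 1]

Answer: DEADLOCK-FREE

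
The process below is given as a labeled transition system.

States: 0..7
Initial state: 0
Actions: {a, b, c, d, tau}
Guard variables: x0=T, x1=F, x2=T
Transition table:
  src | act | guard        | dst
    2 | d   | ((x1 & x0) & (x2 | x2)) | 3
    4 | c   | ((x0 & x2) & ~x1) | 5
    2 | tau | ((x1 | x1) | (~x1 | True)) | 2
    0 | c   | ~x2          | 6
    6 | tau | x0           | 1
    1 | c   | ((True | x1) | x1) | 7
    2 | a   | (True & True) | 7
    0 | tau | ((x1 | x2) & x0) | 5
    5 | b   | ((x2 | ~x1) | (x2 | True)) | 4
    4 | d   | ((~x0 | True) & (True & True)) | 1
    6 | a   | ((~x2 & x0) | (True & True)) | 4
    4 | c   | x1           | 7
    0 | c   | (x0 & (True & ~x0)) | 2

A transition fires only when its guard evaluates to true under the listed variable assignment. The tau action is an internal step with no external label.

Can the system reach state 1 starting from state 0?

Answer: REACHABLE

Trace:
9 transition(s) survive guard evaluation.
L0 = {0}
L1 = {5}  total {0,5}
L2 = {4}  total {0,4,5}
L3 = {1}  total {0,1,4,5}
L4 = {7}  total {0,1,4,5,7}
Reachable = {0,1,4,5,7}
witness 1: tau·b·d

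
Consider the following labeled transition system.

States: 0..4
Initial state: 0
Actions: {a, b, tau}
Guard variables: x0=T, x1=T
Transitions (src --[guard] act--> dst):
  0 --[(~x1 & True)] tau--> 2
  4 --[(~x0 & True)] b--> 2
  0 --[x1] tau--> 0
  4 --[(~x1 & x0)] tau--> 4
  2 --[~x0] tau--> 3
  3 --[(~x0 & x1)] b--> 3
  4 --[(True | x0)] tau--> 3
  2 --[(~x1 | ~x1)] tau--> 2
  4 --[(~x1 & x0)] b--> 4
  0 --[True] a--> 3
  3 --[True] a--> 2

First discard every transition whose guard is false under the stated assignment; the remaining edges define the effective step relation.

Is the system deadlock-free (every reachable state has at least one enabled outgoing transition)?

Answer: DEADLOCK at state 2

Analysis:
Reach set: {0,2,3}
  0: a→3  tau→0  [2 exit(s)]
  2: ∅  [deadlock]
  3: a→2  [1 exit(s)]
Path to 2: a·a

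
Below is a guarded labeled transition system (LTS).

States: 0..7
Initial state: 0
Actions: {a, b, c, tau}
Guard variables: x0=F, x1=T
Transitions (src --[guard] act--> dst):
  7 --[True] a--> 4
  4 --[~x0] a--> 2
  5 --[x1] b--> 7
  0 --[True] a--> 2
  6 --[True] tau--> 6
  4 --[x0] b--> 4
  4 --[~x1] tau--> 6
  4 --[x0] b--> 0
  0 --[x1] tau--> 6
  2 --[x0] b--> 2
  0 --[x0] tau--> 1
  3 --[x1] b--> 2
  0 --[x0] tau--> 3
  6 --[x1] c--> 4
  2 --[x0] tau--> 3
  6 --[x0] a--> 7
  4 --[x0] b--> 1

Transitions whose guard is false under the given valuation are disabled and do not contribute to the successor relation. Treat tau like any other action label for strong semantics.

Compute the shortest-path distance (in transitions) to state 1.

Answer: UNREACHABLE

Working:
BFS to 1:
  Layer 0: {0}
  Layer 1: {2,6}
  Layer 2: {4}
1 never appears.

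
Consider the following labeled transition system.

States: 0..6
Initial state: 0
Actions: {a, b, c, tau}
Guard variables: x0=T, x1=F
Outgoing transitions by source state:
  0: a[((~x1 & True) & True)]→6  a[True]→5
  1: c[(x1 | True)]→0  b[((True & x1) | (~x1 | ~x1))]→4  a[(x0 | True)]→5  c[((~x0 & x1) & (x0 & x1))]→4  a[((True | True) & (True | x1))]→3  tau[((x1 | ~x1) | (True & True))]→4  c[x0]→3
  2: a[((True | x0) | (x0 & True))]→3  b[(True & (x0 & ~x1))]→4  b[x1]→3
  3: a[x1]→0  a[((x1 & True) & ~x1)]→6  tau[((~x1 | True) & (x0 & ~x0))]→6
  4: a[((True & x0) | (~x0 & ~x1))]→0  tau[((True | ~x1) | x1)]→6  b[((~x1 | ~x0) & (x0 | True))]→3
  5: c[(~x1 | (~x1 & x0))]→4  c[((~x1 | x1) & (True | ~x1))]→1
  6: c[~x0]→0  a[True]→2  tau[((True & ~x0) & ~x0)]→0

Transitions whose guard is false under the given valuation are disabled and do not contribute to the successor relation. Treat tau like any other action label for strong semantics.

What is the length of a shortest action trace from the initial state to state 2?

Answer: 2

Trace:
Breadth-first toward 2:
  Layer 0: {0}
  Layer 1: {5,6}
  Layer 2: {1,2,4}
2 enters at depth 2; path a·a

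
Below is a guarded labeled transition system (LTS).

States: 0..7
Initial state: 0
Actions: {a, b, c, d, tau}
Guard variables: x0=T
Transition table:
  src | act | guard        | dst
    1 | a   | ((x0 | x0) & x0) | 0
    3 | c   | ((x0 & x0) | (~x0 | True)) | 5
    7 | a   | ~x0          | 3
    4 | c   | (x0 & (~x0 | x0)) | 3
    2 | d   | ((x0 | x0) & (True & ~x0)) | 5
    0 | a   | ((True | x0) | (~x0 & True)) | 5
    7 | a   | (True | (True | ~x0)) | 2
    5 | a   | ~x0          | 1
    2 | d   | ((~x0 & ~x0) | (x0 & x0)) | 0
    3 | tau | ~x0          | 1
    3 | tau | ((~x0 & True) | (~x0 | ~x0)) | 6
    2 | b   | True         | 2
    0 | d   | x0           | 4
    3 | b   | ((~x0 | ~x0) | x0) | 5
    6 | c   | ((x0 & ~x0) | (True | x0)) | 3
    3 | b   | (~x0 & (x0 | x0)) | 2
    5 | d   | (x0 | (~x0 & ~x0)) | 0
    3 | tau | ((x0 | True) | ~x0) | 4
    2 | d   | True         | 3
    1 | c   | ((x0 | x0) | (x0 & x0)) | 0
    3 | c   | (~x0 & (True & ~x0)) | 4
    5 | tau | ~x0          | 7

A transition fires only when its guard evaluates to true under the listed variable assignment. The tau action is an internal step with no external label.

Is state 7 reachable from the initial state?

Guard filter leaves 14 enabled edge(s).
depth 0: {0}
depth 1: {4,5}  now seen {0,4,5}
depth 2: {3}  now seen {0,3,4,5}
R = {0,3,4,5}

Answer: UNREACHABLE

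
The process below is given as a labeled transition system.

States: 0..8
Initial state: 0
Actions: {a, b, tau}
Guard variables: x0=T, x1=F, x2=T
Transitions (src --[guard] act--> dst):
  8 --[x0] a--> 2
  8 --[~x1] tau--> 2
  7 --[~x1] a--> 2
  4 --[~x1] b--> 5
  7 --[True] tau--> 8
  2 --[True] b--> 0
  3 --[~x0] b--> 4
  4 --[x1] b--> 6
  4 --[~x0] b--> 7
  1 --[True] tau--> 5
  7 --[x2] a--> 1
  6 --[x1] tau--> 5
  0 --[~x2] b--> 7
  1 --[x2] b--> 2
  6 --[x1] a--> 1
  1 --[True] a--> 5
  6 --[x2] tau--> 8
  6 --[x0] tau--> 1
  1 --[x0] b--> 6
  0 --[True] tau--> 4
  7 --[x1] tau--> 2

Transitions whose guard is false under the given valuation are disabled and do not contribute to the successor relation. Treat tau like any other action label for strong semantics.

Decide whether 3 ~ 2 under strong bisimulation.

Answer: NOT BISIMILAR

Working:
Compute ~ classes (split until stable):
  π0 = {{0,1,2,3,4,5,6,7,8}}
  π1 = {{0,6},{1},{2,4},{3,5},{7,8}}
  π2 = {{0},{1},{2},{3,5},{4},{6},{7},{8}}
stable after 3 split(s): 8 block(s)
3∈{3,5}, 2∈{2}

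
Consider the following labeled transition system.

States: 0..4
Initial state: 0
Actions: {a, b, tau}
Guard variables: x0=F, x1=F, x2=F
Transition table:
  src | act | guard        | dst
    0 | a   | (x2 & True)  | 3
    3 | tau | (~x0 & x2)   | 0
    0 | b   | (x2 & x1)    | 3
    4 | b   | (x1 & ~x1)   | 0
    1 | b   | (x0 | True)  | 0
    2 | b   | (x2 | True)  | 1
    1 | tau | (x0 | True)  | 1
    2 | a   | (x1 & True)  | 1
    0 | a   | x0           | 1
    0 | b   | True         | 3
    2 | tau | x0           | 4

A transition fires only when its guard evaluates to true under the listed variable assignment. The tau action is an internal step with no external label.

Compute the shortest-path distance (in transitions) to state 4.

Answer: UNREACHABLE

Trace:
Layered search for 4:
  Layer 0: {0}
  Layer 1: {3}
4 never appears.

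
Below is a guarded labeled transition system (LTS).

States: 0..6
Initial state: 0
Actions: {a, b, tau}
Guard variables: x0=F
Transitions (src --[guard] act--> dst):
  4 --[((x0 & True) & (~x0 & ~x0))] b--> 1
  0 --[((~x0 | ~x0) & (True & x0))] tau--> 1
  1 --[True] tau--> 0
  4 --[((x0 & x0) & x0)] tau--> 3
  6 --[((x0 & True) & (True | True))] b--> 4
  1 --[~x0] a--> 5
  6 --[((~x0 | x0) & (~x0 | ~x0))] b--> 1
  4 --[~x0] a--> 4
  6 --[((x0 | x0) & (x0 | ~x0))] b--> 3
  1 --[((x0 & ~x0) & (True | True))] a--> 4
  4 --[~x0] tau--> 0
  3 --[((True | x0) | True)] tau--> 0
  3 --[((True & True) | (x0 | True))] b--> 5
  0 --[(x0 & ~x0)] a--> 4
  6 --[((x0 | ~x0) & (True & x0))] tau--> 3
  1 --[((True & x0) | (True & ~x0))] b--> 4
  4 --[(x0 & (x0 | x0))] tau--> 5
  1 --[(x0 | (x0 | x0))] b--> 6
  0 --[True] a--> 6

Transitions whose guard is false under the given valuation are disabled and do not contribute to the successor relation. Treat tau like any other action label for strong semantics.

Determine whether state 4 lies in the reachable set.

9 transition(s) survive guard evaluation.
depth 0: {0}
depth 1: {6}  total {0,6}
depth 2: {1}  total {0,1,6}
depth 3: {4,5}  total {0,1,4,5,6}
R = {0,1,4,5,6}
trace reaching 4: a·b·b

Answer: REACHABLE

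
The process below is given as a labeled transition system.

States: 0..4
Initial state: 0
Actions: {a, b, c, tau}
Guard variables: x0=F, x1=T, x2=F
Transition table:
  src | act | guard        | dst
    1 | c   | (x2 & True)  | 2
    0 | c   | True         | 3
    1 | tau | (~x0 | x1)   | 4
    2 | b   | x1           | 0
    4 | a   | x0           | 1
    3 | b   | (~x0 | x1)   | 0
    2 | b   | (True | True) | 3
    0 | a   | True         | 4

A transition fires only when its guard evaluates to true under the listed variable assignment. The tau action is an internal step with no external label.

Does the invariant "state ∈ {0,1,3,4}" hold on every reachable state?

Allowed set {0,1,3,4}
Reachable = {0,3,4}
  0: safe
  3: safe
  4: safe

Answer: INVARIANT HOLDS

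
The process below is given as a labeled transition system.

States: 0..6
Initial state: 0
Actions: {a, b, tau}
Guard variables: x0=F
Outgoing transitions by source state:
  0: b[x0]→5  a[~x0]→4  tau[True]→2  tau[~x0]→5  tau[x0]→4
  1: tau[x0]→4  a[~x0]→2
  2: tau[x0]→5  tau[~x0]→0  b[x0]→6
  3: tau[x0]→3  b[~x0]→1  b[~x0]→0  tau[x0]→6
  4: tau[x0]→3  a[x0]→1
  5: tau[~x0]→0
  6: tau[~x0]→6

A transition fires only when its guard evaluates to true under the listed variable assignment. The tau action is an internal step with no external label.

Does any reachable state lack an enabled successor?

Answer: DEADLOCK at state 4

Analysis:
Reach set: {0,2,4,5}
  0: a→4  tau→2  tau→5  [3 exit(s)]
  2: tau→0  [1 exit(s)]
  4: ∅  [STUCK]
  5: tau→0  [1 exit(s)]
trace reaching 4: a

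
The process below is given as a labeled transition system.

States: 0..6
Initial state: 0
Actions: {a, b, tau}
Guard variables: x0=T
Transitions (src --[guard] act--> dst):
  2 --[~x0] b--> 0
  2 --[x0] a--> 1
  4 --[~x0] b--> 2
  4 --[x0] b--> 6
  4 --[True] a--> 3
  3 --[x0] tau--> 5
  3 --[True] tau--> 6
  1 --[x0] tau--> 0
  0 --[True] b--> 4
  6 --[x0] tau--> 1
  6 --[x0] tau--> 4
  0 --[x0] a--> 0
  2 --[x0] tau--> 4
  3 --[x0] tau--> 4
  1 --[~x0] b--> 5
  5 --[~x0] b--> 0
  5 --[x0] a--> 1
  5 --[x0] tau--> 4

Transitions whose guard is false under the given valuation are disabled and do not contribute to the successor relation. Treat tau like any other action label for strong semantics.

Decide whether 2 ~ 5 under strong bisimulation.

Bisimulation quotient by refinement:
  π0 = {{0,1,2,3,4,5,6}}
  π1 = {{0,4},{1,3,6},{2,5}}
  π2 = {{0},{1},{2,5},{3},{4},{6}}
Fixed point at round 3; 6 class(es).
class of 2: {2,5}; class of 5: {2,5}

Answer: BISIMILAR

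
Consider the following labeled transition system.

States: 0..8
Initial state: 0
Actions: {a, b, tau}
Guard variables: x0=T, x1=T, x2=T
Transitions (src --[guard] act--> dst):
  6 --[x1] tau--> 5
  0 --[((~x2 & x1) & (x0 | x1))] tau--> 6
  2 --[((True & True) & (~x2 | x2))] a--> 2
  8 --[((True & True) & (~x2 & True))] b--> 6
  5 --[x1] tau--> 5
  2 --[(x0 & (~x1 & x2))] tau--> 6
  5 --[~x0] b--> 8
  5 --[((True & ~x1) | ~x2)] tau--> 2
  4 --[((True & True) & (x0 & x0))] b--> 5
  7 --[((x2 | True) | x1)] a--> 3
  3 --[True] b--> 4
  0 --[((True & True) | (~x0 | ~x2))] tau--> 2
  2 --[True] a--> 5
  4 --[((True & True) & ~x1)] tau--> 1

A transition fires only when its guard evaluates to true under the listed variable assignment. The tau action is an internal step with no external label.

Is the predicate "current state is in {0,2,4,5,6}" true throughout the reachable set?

Safe = {0,2,4,5,6}
R = {0,2,5}
  0: ✓
  2: ✓
  5: ✓

Answer: INVARIANT HOLDS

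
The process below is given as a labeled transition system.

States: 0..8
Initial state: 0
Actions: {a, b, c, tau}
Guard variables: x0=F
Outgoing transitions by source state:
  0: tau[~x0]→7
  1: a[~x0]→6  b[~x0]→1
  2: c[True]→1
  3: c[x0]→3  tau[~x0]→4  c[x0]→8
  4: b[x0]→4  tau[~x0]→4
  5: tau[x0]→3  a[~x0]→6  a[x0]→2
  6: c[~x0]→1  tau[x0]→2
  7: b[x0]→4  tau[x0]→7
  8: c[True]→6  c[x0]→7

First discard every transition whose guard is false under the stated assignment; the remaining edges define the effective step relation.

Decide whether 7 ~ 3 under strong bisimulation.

Answer: NOT BISIMILAR

Analysis:
Bisimulation quotient by refinement:
  P[0] = {{0,1,2,3,4,5,6,7,8}}
  P[1] = {{0,3,4},{1},{2,6,8},{5},{7}}
  P[2] = {{0},{1},{2,6},{3,4},{5},{7},{8}}
Fixed point at round 3; 7 class(es).
class of 7: {7}; class of 3: {3,4}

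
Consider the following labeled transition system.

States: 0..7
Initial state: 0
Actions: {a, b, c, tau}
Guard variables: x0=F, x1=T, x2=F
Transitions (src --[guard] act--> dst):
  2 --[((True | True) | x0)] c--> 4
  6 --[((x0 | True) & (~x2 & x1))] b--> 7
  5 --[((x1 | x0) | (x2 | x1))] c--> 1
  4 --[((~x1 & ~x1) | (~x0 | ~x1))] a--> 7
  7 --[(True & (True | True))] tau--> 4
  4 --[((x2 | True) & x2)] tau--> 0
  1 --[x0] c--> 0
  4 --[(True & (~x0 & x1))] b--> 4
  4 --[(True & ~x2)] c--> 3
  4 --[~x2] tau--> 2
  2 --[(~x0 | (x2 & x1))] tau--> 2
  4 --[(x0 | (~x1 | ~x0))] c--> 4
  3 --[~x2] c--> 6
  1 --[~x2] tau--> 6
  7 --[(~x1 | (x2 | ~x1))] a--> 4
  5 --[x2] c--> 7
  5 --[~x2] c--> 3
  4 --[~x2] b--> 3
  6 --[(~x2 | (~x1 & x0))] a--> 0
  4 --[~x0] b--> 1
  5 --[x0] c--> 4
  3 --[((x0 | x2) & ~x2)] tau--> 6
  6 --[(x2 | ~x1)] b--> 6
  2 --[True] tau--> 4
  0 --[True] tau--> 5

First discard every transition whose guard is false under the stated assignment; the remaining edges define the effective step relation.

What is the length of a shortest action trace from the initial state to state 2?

Answer: 6

Working:
Breadth-first toward 2:
  Layer 0: {0}
  Layer 1: {5}
  Layer 2: {1,3}
  Layer 3: {6}
  Layer 4: {7}
  Layer 5: {4}
  Layer 6: {2}
2 enters at depth 6; path tau·c·tau·b·tau·tau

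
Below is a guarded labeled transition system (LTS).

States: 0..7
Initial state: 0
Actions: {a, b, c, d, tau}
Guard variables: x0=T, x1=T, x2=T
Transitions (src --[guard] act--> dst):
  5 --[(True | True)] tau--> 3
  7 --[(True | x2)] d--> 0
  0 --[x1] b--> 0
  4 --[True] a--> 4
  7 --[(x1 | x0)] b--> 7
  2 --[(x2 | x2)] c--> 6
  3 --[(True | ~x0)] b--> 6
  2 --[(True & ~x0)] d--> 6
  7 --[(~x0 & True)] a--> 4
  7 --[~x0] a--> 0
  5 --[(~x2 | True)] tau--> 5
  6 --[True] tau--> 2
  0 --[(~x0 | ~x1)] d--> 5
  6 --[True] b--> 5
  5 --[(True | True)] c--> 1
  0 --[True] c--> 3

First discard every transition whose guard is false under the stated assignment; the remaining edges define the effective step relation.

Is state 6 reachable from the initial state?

Answer: REACHABLE

Working:
Guard filter leaves 12 enabled edge(s).
depth 0: {0}
depth 1: {3}  total {0,3}
depth 2: {6}  total {0,3,6}
depth 3: {2,5}  total {0,2,3,5,6}
depth 4: {1}  total {0,1,2,3,5,6}
Reachable = {0,1,2,3,5,6}
witness 6: c·b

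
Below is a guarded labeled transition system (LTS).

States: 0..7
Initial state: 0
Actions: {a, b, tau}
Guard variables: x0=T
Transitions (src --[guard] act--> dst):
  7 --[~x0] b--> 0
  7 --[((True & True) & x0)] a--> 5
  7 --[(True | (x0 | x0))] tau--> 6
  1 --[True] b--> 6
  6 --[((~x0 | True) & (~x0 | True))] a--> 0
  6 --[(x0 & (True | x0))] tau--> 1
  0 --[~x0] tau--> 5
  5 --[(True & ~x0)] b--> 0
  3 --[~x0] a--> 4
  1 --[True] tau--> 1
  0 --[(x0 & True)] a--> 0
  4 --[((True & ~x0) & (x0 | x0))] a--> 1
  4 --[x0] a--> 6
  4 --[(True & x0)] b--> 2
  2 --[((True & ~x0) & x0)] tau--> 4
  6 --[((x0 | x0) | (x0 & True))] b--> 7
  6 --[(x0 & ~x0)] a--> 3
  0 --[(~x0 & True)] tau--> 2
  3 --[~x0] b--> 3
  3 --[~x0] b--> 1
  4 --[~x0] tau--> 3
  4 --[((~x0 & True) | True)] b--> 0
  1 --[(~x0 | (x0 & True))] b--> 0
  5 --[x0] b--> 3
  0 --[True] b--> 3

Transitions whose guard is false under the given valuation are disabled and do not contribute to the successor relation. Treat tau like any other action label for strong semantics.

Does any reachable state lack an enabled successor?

Reachable = {0,3}
  0: a→0  b→3  [2 exit(s)]
  3: ∅  [no exit]
trace reaching 3: b

Answer: DEADLOCK at state 3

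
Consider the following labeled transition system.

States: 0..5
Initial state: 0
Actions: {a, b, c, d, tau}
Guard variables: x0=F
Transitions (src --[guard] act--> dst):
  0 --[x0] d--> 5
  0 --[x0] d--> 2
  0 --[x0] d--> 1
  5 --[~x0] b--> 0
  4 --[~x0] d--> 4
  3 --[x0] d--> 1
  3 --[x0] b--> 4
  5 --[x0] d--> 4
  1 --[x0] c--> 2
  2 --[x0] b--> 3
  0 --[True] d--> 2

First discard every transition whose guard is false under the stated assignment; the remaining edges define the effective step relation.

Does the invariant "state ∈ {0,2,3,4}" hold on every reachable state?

Safe = {0,2,3,4}
R = {0,2}
  0: ok
  2: ok

Answer: INVARIANT HOLDS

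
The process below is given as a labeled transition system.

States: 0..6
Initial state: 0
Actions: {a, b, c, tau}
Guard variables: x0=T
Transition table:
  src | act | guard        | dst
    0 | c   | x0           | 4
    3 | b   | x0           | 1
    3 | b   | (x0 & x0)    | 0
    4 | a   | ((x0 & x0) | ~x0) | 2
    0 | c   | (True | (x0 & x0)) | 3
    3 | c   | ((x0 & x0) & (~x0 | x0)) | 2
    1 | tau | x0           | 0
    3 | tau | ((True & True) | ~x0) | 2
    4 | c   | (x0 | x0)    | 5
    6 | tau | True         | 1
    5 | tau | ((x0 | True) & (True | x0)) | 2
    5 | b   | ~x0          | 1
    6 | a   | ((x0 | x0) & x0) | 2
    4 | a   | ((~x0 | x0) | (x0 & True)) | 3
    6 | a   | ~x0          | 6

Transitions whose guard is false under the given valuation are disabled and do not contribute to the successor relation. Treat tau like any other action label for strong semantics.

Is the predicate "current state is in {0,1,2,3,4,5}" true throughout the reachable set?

Answer: INVARIANT HOLDS

Trace:
Safe = {0,1,2,3,4,5}
R = {0,1,2,3,4,5}
  0: ok
  1: ok
  2: ok
  3: ok
  4: ok
  5: ok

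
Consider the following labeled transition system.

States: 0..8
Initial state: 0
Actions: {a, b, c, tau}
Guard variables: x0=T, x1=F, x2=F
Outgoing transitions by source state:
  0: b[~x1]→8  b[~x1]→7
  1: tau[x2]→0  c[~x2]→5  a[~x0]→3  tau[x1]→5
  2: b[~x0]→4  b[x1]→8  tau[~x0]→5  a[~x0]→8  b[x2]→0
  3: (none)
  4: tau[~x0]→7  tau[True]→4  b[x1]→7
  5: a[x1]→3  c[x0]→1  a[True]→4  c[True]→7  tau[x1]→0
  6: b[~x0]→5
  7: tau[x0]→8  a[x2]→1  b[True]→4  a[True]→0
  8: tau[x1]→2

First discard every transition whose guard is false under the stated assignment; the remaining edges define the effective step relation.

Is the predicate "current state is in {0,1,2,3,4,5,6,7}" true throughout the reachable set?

Inv-set: {0,1,2,3,4,5,6,7}
Reach set: {0,4,7,8}
  0: safe
  4: safe
  7: safe
  8: ✗ unsafe
counterexample path to 8: b

Answer: INVARIANT VIOLATED at state 8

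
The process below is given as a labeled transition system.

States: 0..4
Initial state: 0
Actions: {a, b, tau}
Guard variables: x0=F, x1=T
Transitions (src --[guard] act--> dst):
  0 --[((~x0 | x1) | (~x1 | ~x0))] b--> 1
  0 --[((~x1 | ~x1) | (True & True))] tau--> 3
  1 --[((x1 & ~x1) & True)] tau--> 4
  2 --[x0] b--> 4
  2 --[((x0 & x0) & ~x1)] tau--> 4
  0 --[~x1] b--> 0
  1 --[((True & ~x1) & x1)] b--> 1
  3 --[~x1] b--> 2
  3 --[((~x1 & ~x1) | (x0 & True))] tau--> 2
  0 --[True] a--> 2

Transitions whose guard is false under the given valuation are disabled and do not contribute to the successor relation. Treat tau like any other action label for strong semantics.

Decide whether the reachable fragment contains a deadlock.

Reach set: {0,1,2,3}
  0: a→2  b→1  tau→3  [3 exit(s)]
  1: ∅  [no exit]
  2: ∅  [no exit]
  3: ∅  [no exit]
witness 1: b

Answer: DEADLOCK at state 1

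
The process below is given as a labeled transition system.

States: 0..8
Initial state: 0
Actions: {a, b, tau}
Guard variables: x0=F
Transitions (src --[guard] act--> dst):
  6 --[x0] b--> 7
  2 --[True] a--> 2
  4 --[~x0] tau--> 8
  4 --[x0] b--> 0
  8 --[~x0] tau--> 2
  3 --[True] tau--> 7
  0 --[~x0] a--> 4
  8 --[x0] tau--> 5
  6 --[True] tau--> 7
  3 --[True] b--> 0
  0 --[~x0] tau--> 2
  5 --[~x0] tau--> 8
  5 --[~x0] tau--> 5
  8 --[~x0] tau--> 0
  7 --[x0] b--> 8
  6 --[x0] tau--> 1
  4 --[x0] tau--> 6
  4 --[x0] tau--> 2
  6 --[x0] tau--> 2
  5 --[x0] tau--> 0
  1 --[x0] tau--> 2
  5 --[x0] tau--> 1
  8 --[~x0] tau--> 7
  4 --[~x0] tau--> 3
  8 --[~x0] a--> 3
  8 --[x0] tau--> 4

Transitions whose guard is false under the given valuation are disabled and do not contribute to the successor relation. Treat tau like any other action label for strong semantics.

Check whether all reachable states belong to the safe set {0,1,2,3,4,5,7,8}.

Answer: INVARIANT HOLDS

Trace:
Safe = {0,1,2,3,4,5,7,8}
Reachable = {0,2,3,4,7,8}
  0: ok
  2: ok
  3: ok
  4: ok
  7: ok
  8: ok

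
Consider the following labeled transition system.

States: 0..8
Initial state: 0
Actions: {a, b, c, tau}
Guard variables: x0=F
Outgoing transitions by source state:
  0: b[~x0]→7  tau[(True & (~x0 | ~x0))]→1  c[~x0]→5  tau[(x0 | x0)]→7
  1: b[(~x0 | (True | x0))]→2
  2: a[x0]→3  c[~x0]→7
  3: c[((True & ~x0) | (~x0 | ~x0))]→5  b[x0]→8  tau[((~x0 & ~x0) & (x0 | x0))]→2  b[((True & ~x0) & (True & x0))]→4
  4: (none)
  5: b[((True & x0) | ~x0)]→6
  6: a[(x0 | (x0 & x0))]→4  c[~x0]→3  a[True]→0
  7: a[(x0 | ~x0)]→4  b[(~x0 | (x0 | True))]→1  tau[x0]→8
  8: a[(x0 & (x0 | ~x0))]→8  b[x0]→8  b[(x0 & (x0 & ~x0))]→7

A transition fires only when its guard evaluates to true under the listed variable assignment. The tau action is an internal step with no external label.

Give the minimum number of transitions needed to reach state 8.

Answer: UNREACHABLE

Trace:
BFS to 8:
  depth 0: {0}
  depth 1: {1,5,7}
  depth 2: {2,4,6}
  depth 3: {3}
8 never appears.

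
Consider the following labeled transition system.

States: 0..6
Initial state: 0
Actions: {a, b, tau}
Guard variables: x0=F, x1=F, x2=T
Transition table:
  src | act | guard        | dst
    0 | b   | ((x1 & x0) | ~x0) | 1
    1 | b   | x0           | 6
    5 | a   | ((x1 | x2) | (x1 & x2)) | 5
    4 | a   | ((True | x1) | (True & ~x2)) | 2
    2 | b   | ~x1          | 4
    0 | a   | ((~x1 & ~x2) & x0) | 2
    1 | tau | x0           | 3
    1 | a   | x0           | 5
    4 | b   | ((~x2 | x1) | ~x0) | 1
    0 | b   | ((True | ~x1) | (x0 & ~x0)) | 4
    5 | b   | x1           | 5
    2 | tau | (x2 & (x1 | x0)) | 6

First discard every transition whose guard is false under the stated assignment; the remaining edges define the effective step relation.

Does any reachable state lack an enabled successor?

Reachable = {0,1,2,4}
  0: b→1  b→4  [2 exit(s)]
  1: ∅  [deadlock]
  2: b→4  [1 exit(s)]
  4: a→2  b→1  [2 exit(s)]
witness 1: b

Answer: DEADLOCK at state 1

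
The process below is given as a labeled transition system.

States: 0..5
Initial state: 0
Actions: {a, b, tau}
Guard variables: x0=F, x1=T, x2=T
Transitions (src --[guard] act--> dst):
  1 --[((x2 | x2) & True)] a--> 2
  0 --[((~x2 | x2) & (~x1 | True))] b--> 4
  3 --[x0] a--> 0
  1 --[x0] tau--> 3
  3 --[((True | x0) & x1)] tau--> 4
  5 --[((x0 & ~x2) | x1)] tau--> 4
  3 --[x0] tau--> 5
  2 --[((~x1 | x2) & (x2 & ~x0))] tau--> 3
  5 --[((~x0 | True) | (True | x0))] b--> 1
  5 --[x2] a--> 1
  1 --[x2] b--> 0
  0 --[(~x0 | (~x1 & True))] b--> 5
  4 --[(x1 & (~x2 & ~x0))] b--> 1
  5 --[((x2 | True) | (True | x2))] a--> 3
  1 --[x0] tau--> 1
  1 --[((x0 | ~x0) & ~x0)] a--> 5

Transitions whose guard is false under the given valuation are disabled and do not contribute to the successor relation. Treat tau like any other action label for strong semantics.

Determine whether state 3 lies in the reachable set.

Answer: REACHABLE

Working:
11 transition(s) survive guard evaluation.
L0 = {0}
L1 = {4,5}  total {0,4,5}
L2 = {1,3}  total {0,1,3,4,5}
L3 = {2}  total {0,1,2,3,4,5}
R = {0,1,2,3,4,5}
trace reaching 3: b·a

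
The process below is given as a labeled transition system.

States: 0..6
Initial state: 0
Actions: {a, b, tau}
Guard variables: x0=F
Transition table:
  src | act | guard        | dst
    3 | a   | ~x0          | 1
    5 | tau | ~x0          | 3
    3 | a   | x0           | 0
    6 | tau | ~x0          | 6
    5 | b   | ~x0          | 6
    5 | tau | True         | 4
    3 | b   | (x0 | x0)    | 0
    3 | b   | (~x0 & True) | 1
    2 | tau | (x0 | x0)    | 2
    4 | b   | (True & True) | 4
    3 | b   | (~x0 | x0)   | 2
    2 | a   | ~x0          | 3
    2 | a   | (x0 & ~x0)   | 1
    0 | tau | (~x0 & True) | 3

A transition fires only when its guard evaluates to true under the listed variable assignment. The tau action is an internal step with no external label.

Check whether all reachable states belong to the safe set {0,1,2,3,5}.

Allowed set {0,1,2,3,5}
Reachable = {0,1,2,3}
  0: ✓
  1: ✓
  2: ✓
  3: ✓

Answer: INVARIANT HOLDS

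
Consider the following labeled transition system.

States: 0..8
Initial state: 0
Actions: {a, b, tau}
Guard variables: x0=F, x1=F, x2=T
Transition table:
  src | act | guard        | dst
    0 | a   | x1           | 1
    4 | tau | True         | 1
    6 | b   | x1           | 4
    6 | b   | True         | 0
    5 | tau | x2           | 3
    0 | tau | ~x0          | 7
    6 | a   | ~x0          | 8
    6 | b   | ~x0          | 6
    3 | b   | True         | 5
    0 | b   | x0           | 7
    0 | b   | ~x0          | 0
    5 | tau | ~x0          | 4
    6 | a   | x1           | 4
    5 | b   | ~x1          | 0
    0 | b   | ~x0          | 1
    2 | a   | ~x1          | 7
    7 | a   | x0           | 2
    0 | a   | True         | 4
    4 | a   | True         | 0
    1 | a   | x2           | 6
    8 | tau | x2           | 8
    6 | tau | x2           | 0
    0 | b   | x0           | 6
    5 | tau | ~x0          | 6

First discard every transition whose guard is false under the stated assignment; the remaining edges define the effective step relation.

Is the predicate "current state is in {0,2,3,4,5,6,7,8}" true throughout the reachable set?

Allowed set {0,2,3,4,5,6,7,8}
Reachable = {0,1,4,6,7,8}
  0: safe
  1: outside
  4: safe
  6: safe
  7: safe
  8: safe
counterexample path to 1: b

Answer: INVARIANT VIOLATED at state 1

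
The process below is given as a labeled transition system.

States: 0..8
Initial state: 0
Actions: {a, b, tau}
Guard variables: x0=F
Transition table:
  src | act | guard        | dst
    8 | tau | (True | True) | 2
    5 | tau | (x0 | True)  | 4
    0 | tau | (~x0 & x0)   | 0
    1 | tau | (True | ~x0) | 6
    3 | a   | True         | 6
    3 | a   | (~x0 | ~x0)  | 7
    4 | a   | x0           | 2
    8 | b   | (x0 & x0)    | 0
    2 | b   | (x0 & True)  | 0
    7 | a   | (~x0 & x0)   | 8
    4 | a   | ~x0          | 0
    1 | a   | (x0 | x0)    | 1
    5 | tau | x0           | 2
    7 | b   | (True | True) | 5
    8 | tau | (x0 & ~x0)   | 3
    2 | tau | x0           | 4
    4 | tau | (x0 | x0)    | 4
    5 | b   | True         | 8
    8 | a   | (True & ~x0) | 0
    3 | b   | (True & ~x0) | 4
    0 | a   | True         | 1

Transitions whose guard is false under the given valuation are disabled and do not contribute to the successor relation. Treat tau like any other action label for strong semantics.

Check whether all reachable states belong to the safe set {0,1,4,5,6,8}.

Allowed set {0,1,4,5,6,8}
R = {0,1,6}
  0: ✓
  1: ✓
  6: ✓

Answer: INVARIANT HOLDS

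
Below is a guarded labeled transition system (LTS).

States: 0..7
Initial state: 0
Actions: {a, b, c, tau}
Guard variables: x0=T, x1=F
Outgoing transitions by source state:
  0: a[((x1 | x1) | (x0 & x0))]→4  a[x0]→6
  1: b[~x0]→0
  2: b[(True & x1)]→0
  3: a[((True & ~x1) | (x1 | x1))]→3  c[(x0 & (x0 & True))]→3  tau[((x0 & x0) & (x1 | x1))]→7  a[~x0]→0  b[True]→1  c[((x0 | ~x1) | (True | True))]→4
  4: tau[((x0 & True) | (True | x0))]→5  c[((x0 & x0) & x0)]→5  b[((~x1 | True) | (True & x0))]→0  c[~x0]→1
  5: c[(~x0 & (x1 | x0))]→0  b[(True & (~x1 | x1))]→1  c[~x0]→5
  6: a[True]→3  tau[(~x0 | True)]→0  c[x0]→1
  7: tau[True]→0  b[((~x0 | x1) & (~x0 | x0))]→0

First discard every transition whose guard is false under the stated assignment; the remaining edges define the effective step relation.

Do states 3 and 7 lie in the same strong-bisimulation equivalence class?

Bisimulation quotient by refinement:
  P[0] = {{0,1,2,3,4,5,6,7}}
  P[1] = {{0},{1,2},{3},{4},{5},{6},{7}}
Fixed point at round 2; 7 class(es).
[3]={3}  [7]={7}

Answer: NOT BISIMILAR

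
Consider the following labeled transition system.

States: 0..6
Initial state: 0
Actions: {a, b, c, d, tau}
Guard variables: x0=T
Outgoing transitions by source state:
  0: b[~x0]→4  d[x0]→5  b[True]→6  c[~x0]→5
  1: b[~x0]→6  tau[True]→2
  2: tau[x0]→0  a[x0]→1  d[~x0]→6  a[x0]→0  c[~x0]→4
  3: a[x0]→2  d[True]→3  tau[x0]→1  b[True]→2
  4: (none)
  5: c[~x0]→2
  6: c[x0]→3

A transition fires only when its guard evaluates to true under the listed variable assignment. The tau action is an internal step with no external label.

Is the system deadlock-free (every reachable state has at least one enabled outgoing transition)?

Answer: DEADLOCK at state 5

Analysis:
R = {0,1,2,3,5,6}
  0: b→6  d→5  [deg 2]
  1: tau→2  [deg 1]
  2: a→0  a→1  tau→0  [deg 3]
  3: a→2  b→2  d→3  tau→1  [deg 4]
  5: ∅  [no exit]
  6: c→3  [deg 1]
trace reaching 5: d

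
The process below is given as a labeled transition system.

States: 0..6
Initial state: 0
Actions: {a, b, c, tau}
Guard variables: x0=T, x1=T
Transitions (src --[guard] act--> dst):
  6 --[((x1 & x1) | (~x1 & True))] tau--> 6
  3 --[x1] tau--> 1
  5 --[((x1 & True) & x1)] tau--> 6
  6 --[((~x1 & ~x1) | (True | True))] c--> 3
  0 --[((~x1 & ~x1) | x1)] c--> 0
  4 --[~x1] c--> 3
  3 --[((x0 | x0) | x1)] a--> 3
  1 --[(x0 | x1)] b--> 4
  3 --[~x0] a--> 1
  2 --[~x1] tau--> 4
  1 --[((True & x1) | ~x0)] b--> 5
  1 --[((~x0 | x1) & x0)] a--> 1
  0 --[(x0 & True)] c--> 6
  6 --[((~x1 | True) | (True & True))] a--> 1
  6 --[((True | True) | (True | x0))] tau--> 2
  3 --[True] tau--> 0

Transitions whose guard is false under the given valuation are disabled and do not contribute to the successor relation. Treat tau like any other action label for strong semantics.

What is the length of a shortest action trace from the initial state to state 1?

Answer: 2

Trace:
BFS to 1:
  Layer 0: {0}
  Layer 1: {6}
  Layer 2: {1,2,3}
first hit 1 at d=2 via c·a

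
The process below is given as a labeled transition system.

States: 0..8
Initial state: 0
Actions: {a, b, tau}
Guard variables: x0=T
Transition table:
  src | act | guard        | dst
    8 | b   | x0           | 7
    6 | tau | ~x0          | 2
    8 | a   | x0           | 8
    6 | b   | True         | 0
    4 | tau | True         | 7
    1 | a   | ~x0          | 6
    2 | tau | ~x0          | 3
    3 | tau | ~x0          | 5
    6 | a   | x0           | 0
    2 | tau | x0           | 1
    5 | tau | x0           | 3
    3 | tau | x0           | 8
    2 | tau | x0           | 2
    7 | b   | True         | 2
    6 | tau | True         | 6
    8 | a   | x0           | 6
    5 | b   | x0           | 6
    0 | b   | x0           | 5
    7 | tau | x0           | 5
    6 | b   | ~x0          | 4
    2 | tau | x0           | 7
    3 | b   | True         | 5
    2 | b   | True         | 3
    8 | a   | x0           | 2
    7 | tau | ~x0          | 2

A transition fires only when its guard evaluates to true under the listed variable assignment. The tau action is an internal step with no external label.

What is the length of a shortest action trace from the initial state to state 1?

Breadth-first toward 1:
  depth 0: {0}
  depth 1: {5}
  depth 2: {3,6}
  depth 3: {8}
  depth 4: {2,7}
  depth 5: {1}
first hit 1 at d=5 via b·tau·tau·a·tau

Answer: 5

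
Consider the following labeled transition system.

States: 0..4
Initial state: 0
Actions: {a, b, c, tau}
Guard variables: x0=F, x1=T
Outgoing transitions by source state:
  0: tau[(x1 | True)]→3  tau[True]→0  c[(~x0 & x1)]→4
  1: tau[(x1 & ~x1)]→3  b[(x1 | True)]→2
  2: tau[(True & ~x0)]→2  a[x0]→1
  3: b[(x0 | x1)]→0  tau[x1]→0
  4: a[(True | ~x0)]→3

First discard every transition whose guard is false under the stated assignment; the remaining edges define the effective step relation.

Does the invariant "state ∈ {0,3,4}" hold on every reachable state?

Inv-set: {0,3,4}
R = {0,3,4}
  0: ok
  3: ok
  4: ok

Answer: INVARIANT HOLDS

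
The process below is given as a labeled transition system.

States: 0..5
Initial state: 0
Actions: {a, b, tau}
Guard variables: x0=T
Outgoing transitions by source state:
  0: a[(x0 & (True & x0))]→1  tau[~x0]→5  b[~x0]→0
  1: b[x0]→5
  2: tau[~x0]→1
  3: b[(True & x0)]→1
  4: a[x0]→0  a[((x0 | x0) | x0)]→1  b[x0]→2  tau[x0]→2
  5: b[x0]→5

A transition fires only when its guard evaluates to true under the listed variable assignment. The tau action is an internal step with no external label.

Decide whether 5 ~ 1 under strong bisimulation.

Refine partition for ~:
  round 0: {{0,1,2,3,4,5}}
  round 1: {{0},{1,3,5},{2},{4}}
Fixed point at round 2; 4 class(es).
5∈{1,3,5}, 1∈{1,3,5}

Answer: BISIMILAR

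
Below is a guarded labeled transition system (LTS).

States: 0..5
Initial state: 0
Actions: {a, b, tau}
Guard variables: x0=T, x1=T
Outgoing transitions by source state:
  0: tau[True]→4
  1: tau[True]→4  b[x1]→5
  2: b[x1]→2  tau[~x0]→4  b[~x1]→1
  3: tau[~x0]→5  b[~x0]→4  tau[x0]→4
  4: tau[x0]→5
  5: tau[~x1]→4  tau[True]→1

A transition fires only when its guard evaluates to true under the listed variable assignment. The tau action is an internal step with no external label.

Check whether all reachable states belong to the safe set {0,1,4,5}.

Allowed set {0,1,4,5}
R = {0,1,4,5}
  0: ok
  1: ok
  4: ok
  5: ok

Answer: INVARIANT HOLDS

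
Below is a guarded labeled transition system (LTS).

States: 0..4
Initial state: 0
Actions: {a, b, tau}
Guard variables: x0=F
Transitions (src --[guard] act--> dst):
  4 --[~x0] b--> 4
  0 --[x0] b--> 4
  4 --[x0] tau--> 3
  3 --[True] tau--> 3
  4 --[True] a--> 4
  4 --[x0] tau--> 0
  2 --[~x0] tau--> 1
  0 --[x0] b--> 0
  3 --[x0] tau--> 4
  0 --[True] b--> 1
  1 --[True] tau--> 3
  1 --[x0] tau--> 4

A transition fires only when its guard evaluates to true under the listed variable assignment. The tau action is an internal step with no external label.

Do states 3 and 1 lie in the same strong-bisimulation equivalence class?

Answer: BISIMILAR

Analysis:
Bisimulation quotient by refinement:
  round 0: {{0,1,2,3,4}}
  round 1: {{0},{1,2,3},{4}}
stable after 2 split(s): 3 block(s)
3∈{1,2,3}, 1∈{1,2,3}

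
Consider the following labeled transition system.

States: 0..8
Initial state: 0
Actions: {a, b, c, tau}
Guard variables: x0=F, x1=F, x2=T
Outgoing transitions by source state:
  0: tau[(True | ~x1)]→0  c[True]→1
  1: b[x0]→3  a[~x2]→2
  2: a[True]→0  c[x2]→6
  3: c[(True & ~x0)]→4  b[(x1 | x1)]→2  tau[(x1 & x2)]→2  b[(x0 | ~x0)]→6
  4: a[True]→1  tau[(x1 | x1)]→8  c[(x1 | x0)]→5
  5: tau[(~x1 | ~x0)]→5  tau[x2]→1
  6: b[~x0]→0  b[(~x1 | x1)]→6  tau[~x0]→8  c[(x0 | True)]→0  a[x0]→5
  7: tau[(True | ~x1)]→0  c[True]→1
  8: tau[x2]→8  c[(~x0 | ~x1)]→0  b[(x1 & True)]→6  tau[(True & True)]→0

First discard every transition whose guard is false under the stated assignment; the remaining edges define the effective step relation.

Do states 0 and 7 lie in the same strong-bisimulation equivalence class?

Bisimulation quotient by refinement:
  P[0] = {{0,1,2,3,4,5,6,7,8}}
  P[1] = {{0,7,8},{1},{2},{3},{4},{5},{6}}
  P[2] = {{0,7},{1},{2},{3},{4},{5},{6},{8}}
stable after 3 split(s): 8 block(s)
class of 0: {0,7}; class of 7: {0,7}

Answer: BISIMILAR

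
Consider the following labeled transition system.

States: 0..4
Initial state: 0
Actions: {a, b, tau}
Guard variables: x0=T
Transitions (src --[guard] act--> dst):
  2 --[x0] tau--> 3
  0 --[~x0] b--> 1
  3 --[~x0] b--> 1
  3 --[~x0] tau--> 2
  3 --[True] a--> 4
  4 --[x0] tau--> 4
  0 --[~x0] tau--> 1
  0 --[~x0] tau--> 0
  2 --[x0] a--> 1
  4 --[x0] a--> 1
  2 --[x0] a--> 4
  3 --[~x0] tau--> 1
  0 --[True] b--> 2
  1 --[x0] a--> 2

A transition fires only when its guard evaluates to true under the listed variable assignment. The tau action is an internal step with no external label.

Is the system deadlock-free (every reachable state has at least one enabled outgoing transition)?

Answer: DEADLOCK-FREE

Analysis:
R = {0,1,2,3,4}
  0: b→2  [deg 1]
  1: a→2  [deg 1]
  2: a→1  a→4  tau→3  [deg 3]
  3: a→4  [deg 1]
  4: a→1  tau→4  [deg 2]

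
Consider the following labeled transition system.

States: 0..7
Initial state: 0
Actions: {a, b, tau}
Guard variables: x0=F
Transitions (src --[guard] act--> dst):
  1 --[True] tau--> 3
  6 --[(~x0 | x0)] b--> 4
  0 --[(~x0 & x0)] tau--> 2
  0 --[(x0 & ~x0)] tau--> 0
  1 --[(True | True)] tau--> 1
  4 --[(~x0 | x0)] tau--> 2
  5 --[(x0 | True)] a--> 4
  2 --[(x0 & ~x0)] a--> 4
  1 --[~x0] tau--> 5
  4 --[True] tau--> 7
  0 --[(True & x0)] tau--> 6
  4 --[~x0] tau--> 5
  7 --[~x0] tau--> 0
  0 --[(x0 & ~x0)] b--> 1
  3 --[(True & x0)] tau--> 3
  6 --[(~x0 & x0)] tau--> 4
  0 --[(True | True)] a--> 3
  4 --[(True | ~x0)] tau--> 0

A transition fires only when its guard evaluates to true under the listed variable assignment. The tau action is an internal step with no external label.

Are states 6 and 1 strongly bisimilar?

Answer: NOT BISIMILAR

Analysis:
Refine partition for ~:
  P[0] = {{0,1,2,3,4,5,6,7}}
  P[1] = {{0,5},{1,4,7},{2,3},{6}}
  P[2] = {{0},{1,4},{2,3},{5},{6},{7}}
  P[3] = {{0},{1},{2,3},{4},{5},{6},{7}}
7 equivalence class(es) (converged in 4)
6∈{6}, 1∈{1}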